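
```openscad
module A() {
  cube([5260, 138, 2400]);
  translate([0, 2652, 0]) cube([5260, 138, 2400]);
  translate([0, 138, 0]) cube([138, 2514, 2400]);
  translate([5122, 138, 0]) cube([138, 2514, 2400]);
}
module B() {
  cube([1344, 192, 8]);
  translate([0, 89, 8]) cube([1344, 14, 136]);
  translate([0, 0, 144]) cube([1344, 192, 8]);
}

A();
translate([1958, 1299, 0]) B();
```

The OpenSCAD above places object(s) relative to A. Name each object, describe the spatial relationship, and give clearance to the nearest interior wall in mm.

Clearances: x = 1820, y = 1161; minimum 1161 mm.

A is a house frame. B is an I-beam. The I-beam sits inside the house frame, centred. The clearance to the nearest interior wall is 1161 mm.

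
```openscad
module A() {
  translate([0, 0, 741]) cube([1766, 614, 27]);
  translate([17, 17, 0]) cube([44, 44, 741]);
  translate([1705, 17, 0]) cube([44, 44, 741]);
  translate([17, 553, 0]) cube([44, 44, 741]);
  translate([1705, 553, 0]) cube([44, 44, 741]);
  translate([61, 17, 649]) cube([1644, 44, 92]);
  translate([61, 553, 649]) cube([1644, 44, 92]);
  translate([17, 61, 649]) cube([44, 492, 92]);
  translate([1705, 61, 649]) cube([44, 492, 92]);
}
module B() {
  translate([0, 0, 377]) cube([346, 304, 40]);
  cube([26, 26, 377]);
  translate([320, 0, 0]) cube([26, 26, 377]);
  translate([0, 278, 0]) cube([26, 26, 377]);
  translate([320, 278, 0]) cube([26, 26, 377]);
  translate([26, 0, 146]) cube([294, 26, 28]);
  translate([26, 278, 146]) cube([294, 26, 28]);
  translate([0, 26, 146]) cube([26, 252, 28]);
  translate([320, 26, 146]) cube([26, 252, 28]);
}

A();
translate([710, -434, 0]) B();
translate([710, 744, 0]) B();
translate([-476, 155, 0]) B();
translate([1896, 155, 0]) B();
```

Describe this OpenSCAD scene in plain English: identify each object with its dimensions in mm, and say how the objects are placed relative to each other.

A is a table: top 1766 mm (x) × 614 mm (y), 27 mm thick, upper face at z = 768 mm, on four 44×44 mm square legs, each inset 17 mm from the nearest pair of top edges, running from z = 0 to the bottom of the top. Four apron rails, 44 mm thick and 92 mm tall, run between adjacent legs with their top edges flush with the underside of the top and their outer faces flush with the legs' outer faces.

B is a four-legged stool. The seat is 346×304 mm, 40 mm thick, top at z = 417 mm. It stands on four square legs, each 26×26 mm in cross-section, from z = 0 to the seat underside, each flush with a corner of the seat. Four stretchers, 26 mm wide and 28 mm tall, connect adjacent legs with their undersides at z = 146 mm, each running between the inner faces of the legs it joins and aligned with the legs' outer faces on the other axis.

Four stools sit around the table at the −y, +y, −x, +x sides.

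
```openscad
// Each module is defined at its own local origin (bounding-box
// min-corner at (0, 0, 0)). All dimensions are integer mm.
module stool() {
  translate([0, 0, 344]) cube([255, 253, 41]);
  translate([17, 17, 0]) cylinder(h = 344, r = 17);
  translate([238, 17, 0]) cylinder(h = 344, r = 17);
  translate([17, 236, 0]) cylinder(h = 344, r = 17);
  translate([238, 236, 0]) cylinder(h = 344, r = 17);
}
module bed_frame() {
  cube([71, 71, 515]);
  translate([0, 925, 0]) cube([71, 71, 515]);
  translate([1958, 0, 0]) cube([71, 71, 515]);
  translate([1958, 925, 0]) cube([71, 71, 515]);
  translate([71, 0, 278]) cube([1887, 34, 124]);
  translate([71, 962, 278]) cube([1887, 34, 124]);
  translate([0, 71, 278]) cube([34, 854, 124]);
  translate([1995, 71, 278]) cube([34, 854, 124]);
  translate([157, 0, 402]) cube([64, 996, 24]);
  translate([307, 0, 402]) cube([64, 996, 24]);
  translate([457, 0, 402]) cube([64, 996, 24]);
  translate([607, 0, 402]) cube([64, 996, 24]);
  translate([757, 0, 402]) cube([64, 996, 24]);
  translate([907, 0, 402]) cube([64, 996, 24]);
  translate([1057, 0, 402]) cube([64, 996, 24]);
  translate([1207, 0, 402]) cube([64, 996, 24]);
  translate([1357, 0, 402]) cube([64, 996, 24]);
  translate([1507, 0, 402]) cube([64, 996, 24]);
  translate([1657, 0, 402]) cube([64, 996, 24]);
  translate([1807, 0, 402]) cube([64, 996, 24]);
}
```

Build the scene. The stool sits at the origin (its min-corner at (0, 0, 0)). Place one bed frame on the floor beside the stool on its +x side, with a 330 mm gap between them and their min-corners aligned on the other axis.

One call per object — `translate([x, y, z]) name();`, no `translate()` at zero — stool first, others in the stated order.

stool();
translate([585, 0, 0]) bed_frame();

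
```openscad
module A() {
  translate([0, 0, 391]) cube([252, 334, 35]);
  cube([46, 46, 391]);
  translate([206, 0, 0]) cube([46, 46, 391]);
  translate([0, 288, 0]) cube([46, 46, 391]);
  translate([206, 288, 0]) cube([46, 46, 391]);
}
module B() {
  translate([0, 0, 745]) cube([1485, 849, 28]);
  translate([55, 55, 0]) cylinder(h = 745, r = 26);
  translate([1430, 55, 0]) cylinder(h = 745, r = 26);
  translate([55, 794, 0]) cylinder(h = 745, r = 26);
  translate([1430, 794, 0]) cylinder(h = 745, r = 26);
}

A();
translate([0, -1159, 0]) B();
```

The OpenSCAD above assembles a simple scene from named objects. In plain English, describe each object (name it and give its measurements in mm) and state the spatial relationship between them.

A is a four-legged stool. The seat is 252×334 mm, 35 mm thick, top at z = 426 mm. It stands on four square legs, each 46×46 mm in cross-section, from z = 0 to the seat underside, each flush with a corner of the seat.

B is a table with a 1485×849 mm rectangular top, 28 mm thick, top surface at z = 773 mm, supported by four round legs of 52 mm diameter, each leg's bounding box inset 29 mm from the nearest pair of top edges, running from the floor.

The table is on the floor beside the stool on its −y side.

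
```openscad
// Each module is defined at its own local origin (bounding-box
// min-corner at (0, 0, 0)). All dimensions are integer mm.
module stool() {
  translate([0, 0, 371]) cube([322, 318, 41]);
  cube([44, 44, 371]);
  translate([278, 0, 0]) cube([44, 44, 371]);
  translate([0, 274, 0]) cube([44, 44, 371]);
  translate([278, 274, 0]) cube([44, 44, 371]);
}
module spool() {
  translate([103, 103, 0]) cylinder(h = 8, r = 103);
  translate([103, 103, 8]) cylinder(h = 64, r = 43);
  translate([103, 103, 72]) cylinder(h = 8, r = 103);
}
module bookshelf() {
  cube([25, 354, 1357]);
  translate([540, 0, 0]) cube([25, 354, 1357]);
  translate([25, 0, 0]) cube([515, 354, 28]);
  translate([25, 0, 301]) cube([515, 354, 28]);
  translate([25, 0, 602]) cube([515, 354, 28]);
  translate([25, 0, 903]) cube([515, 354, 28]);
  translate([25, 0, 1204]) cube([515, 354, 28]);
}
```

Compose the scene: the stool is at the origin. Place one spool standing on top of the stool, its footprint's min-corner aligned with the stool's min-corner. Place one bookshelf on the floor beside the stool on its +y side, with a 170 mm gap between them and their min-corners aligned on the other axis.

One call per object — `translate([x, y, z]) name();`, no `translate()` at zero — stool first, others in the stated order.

stool();
translate([0, 0, 412]) spool();
translate([0, 488, 0]) bookshelf();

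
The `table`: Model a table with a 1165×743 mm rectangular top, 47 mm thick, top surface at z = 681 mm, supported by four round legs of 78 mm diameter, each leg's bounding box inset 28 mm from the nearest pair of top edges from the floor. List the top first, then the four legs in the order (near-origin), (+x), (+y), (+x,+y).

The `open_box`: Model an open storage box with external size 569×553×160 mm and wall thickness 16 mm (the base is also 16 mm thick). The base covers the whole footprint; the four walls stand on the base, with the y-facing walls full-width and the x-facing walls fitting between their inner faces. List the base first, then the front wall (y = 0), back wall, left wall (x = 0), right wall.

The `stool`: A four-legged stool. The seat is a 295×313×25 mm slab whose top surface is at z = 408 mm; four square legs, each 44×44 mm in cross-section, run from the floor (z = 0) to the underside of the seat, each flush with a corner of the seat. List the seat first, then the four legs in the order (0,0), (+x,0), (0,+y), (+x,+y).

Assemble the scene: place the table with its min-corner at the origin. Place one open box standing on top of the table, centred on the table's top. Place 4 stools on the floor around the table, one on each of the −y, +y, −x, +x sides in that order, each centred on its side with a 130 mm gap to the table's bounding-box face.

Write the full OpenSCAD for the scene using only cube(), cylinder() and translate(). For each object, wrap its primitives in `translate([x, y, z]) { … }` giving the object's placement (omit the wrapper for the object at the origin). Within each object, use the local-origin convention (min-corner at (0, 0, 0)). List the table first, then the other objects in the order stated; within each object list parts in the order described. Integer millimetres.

translate([0, 0, 634]) cube([1165, 743, 47]);
translate([67, 67, 0]) cylinder(h = 634, r = 39);
translate([1098, 67, 0]) cylinder(h = 634, r = 39);
translate([67, 676, 0]) cylinder(h = 634, r = 39);
translate([1098, 676, 0]) cylinder(h = 634, r = 39);
translate([298, 95, 681]) {
  cube([569, 553, 16]);
  translate([0, 0, 16]) cube([569, 16, 144]);
  translate([0, 537, 16]) cube([569, 16, 144]);
  translate([0, 16, 16]) cube([16, 521, 144]);
  translate([553, 16, 16]) cube([16, 521, 144]);
}
translate([435, -443, 0]) {
  translate([0, 0, 383]) cube([295, 313, 25]);
  cube([44, 44, 383]);
  translate([251, 0, 0]) cube([44, 44, 383]);
  translate([0, 269, 0]) cube([44, 44, 383]);
  translate([251, 269, 0]) cube([44, 44, 383]);
}
translate([435, 873, 0]) {
  translate([0, 0, 383]) cube([295, 313, 25]);
  cube([44, 44, 383]);
  translate([251, 0, 0]) cube([44, 44, 383]);
  translate([0, 269, 0]) cube([44, 44, 383]);
  translate([251, 269, 0]) cube([44, 44, 383]);
}
translate([-425, 215, 0]) {
  translate([0, 0, 383]) cube([295, 313, 25]);
  cube([44, 44, 383]);
  translate([251, 0, 0]) cube([44, 44, 383]);
  translate([0, 269, 0]) cube([44, 44, 383]);
  translate([251, 269, 0]) cube([44, 44, 383]);
}
translate([1295, 215, 0]) {
  translate([0, 0, 383]) cube([295, 313, 25]);
  cube([44, 44, 383]);
  translate([251, 0, 0]) cube([44, 44, 383]);
  translate([0, 269, 0]) cube([44, 44, 383]);
  translate([251, 269, 0]) cube([44, 44, 383]);
}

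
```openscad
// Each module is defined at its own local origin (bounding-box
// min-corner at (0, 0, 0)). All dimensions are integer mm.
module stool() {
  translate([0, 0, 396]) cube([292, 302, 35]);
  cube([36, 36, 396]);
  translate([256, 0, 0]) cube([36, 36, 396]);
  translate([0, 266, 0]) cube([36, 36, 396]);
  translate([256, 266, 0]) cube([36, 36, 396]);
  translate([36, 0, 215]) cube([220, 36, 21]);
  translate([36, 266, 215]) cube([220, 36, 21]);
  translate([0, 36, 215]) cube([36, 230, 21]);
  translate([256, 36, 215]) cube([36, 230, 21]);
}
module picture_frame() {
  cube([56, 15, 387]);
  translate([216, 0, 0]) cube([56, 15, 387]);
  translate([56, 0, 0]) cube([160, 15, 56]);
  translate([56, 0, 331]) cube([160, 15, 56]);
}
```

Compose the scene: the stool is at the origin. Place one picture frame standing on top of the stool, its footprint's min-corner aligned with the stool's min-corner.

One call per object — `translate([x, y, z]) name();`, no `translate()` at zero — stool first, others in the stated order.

stool();
translate([0, 0, 431]) picture_frame();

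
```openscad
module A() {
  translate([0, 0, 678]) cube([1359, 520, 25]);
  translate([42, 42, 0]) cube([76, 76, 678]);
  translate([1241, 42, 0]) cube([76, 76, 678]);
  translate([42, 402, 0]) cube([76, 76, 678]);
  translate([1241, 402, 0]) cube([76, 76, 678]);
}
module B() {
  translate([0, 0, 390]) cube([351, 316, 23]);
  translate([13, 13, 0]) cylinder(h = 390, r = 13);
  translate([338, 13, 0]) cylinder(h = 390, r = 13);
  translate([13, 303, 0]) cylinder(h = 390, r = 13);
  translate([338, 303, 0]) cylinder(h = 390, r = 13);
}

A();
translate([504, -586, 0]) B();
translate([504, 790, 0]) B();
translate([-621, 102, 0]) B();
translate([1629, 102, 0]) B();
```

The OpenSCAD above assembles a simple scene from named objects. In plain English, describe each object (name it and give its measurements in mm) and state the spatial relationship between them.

A is a rectangular dining table. The top is 1359×520×25 mm with its upper surface at z = 703 mm. It stands on four 76×76 mm square legs, each inset 42 mm from the nearest pair of top edges, running from the floor to the underside of the top.

B is a four-legged stool. The seat is a 351×316×23 mm slab whose top surface is at z = 413 mm; four round legs, each 26 mm in diameter, run from the floor (z = 0) to the underside of the seat, each leg's axis is inset half a diameter from the nearest pair of seat edges (so the leg's bounding box is flush with the corner).

Four stools sit around the table at the −y, +y, −x, +x sides.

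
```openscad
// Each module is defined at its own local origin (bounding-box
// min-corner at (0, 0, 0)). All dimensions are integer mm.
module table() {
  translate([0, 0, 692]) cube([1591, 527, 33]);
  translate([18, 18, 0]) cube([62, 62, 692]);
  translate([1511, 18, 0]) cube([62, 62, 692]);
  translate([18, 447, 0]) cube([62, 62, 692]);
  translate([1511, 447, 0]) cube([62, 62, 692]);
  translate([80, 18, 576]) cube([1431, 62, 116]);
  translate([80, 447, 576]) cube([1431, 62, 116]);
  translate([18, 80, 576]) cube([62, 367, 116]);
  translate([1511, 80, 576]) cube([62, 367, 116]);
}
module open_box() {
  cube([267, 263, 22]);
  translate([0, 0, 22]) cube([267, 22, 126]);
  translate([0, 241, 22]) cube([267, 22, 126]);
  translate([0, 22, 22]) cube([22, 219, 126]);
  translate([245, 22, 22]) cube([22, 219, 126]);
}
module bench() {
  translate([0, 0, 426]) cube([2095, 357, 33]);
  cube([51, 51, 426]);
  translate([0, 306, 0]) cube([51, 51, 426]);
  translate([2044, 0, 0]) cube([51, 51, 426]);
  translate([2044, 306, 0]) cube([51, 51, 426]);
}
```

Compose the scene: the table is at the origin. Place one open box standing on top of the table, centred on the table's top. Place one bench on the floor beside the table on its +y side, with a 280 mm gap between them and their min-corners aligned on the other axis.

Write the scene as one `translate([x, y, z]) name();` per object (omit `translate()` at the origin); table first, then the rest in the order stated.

table();
translate([662, 132, 725]) open_box();
translate([0, 807, 0]) bench();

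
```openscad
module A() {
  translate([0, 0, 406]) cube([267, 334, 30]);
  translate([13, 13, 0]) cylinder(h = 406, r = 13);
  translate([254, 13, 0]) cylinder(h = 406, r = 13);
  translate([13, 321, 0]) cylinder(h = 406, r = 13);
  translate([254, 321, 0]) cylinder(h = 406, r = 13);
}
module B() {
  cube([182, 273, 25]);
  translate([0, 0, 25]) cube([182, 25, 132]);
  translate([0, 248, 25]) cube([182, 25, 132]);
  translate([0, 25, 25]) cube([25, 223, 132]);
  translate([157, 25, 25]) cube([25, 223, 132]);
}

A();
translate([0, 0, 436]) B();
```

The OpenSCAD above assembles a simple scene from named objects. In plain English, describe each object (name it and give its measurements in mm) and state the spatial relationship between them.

A is a four-legged stool. The seat is 267×334 mm, 30 mm thick, top at z = 436 mm. It stands on four round legs, each 26 mm in diameter, from z = 0 to the seat underside, each leg's axis is inset half a diameter from the nearest pair of seat edges (so the leg's bounding box is flush with the corner).

B is an open-topped rectangular box: outside dimensions 182×273×157 mm, with a uniform wall and base thickness of 25 mm. The base is a full 182×273 slab on the floor; four walls sit on top of the base. The front and back walls (the −y and +y sides) span the full width; the two side walls fit between them.

The open box is on top of the stool.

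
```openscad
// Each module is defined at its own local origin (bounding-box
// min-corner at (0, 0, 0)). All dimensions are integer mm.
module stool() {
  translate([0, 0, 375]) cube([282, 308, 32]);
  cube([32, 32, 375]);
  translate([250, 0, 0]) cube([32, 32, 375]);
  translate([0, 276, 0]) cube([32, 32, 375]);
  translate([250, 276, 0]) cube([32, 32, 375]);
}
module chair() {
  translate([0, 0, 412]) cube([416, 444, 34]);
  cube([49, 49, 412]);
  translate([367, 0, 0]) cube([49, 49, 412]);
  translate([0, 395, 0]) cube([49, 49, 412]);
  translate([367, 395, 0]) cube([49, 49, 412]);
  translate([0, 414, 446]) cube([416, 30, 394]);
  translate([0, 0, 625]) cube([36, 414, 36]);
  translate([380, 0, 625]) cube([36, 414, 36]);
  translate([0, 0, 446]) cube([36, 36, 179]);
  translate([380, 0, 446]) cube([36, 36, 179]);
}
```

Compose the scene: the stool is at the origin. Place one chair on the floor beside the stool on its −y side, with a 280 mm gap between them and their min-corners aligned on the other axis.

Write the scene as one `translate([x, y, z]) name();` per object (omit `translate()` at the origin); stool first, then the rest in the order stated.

stool();
translate([0, -724, 0]) chair();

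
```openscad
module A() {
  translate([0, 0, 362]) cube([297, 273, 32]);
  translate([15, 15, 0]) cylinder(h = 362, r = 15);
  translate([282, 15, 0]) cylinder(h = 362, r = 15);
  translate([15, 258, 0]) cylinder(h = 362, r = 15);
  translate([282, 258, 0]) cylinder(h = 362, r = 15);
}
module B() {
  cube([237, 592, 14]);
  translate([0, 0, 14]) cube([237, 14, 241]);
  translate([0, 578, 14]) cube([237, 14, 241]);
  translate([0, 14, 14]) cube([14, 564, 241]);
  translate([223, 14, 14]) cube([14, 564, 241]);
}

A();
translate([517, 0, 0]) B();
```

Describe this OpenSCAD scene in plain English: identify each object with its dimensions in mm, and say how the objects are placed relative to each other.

A is a four-legged stool. The seat is a 297×273×32 mm slab whose top surface is at z = 394 mm; four round legs, each 30 mm in diameter, run from the floor (z = 0) to the underside of the seat, each leg's axis is inset half a diameter from the nearest pair of seat edges (so the leg's bounding box is flush with the corner).

B is an open-topped rectangular box: outside dimensions 237×592×255 mm, with a uniform wall and base thickness of 14 mm. The base is a full 237×592 slab on the floor; four walls sit on top of the base. The front and back walls (the −y and +y sides) span the full width; the two side walls fit between them.

The open box is on the floor beside the stool on its +x side.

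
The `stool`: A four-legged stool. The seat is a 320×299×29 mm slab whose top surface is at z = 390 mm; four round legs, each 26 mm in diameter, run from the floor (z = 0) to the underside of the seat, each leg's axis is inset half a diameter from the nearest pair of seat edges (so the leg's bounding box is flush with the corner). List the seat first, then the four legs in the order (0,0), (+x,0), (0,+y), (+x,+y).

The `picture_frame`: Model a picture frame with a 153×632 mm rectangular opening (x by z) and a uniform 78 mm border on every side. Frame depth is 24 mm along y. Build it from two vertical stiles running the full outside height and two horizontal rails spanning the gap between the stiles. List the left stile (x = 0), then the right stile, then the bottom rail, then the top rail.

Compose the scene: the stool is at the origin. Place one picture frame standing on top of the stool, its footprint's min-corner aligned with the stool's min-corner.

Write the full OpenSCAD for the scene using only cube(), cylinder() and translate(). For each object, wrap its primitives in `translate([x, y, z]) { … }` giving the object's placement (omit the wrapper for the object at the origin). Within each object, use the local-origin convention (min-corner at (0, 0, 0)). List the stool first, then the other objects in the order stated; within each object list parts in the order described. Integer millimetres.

translate([0, 0, 361]) cube([320, 299, 29]);
translate([13, 13, 0]) cylinder(h = 361, r = 13);
translate([307, 13, 0]) cylinder(h = 361, r = 13);
translate([13, 286, 0]) cylinder(h = 361, r = 13);
translate([307, 286, 0]) cylinder(h = 361, r = 13);
translate([0, 0, 390]) {
  cube([78, 24, 788]);
  translate([231, 0, 0]) cube([78, 24, 788]);
  translate([78, 0, 0]) cube([153, 24, 78]);
  translate([78, 0, 710]) cube([153, 24, 78]);
}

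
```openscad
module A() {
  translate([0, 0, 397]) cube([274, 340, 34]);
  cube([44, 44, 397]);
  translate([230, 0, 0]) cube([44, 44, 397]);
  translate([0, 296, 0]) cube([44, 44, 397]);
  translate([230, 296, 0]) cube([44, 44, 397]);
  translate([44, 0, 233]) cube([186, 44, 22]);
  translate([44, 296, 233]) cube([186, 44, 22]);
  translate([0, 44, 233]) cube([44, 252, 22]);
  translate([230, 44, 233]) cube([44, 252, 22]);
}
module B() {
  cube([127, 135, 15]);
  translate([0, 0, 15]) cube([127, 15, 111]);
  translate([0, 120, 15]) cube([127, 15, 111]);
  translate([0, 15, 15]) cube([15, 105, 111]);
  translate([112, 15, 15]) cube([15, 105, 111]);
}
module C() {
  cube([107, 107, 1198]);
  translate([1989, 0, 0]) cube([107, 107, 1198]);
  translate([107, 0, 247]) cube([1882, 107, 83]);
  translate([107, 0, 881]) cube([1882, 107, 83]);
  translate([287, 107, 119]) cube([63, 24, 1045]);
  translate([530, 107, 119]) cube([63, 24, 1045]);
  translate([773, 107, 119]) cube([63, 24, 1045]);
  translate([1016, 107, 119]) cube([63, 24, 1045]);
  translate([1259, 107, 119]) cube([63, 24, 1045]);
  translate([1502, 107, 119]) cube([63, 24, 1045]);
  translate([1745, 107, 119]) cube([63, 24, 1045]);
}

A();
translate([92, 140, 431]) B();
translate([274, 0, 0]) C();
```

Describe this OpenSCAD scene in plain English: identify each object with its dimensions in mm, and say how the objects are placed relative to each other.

A is a four-legged stool. The seat is a 274×340×34 mm slab whose top surface is at z = 431 mm; four square legs, each 44×44 mm in cross-section, run from the floor (z = 0) to the underside of the seat, each flush with a corner of the seat. Four stretchers, 44 mm wide and 22 mm tall, connect adjacent legs with their undersides at z = 233 mm, each running between the inner faces of the legs it joins and aligned with the legs' outer faces on the other axis.

B is an open storage box with external size 127×135×126 mm and wall thickness 15 mm (the base is also 15 mm thick). The base covers the whole footprint; the four walls stand on the base, with the y-facing walls full-width and the x-facing walls fitting between their inner faces.

C is a fence section. Two 107×107 mm posts, 1198 mm tall, stand on the floor with a clear span of 1882 mm between their inner faces. Two horizontal rails of 107×83 mm section span the gap between the posts with their undersides at z = 247 mm and z = 881 mm, flush with the posts' −y face. 7 pickets, each 63 mm wide, 24 mm thick and 1045 mm tall, are fixed to the +y face of the rails with their bottoms at z = 119 mm, evenly spaced across the span with equal gaps (rounded down to the nearest mm) at the −x end and between each pair — any rounding remainder accumulates at the +x end.

The open box is on top of the stool. The fence section is against the stool's +x side, with their −y faces flush.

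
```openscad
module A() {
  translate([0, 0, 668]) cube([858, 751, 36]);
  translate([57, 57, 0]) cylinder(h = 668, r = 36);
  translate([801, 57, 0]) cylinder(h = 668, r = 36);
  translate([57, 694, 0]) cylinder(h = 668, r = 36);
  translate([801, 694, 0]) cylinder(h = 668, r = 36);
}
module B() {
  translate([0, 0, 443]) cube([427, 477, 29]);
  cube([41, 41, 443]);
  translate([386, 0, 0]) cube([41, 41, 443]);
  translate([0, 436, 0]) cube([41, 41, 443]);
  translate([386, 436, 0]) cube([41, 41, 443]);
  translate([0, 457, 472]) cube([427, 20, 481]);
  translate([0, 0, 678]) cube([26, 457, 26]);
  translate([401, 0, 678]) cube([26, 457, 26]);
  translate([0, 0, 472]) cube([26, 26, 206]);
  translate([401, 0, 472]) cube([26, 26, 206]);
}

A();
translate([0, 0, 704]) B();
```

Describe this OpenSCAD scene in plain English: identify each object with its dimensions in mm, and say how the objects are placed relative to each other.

A is a table with a 858×751 mm rectangular top, 36 mm thick, top surface at z = 704 mm, supported by four round legs of 72 mm diameter, each leg's bounding box inset 21 mm from the nearest pair of top edges, running from the floor.

B is a chair: 427×477 mm seat, 29 mm thick, top at z = 472 mm, on four 41 mm square corner legs flush with the seat edges. A 20 mm thick backrest slab spans the full seat width, extending 481 mm above the seat top, its back face flush with the seat's +y edge. Two armrests of 26×26 mm section run along each side from the seat's front edge to the front of the backrest, top faces 232 mm above the seat top and outer faces flush with the seat's x-edges; a 26×26 mm post under the front of each armrest stands on the seat at the front corner.

The chair is on top of the table.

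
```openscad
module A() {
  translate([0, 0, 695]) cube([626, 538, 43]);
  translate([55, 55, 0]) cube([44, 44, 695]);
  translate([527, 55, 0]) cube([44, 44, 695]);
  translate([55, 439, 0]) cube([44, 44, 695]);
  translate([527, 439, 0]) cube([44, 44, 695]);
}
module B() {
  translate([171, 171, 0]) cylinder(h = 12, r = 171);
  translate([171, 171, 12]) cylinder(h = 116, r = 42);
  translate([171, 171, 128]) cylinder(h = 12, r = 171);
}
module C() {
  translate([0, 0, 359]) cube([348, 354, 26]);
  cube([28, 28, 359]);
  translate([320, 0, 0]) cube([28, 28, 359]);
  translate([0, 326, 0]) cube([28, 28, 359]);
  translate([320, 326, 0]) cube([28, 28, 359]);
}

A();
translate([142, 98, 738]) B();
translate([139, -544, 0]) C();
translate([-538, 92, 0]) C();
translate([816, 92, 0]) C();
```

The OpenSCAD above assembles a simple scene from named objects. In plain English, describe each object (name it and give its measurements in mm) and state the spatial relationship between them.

A is a table with a 626×538 mm rectangular top, 43 mm thick, top surface at z = 738 mm, supported by four 44×44 mm square legs, each inset 55 mm from the nearest pair of top edges, running from the floor.

B is a spool: two coaxial disc flanges of radius 171 mm and thickness 12 mm, joined by a core cylinder of radius 42 mm and height 116 mm. The lower flange rests on z = 0 and the three cylinders share a vertical axis.

C is a four-legged stool. The seat is a 348×354×26 mm slab whose top surface is at z = 385 mm; four square legs, each 28×28 mm in cross-section, run from the floor (z = 0) to the underside of the seat, each flush with a corner of the seat.

The spool is on top of the table, centred. Three stools sit around the table at the −y, −x, +x sides.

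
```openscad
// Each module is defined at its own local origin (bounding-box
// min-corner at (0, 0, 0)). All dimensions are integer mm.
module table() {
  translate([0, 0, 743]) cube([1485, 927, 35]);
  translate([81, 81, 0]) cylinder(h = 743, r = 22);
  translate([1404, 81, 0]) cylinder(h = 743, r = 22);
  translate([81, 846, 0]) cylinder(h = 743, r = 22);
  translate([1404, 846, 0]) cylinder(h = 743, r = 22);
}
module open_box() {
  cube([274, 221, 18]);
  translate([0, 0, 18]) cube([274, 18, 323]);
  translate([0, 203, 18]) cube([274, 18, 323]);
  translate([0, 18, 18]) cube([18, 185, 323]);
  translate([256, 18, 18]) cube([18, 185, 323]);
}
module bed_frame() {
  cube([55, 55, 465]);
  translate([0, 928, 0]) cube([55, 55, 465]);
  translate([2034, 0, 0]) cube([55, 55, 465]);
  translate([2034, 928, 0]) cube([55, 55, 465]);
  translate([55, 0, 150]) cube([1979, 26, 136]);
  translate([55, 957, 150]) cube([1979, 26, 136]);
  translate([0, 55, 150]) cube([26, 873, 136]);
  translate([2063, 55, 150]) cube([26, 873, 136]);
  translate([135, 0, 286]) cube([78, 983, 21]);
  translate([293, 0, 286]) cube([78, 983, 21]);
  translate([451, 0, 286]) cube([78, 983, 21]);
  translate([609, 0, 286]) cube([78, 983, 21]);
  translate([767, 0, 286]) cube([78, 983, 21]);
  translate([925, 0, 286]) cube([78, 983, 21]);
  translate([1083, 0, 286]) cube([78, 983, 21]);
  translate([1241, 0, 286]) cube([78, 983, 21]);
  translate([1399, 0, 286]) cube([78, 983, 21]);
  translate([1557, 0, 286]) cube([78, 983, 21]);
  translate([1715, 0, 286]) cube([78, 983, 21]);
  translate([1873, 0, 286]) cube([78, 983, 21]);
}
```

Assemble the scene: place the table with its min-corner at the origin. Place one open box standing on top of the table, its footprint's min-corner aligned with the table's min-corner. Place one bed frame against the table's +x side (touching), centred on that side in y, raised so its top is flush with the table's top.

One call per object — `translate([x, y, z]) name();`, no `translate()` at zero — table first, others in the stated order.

table();
translate([0, 0, 778]) open_box();
translate([1485, -28, 313]) bed_frame();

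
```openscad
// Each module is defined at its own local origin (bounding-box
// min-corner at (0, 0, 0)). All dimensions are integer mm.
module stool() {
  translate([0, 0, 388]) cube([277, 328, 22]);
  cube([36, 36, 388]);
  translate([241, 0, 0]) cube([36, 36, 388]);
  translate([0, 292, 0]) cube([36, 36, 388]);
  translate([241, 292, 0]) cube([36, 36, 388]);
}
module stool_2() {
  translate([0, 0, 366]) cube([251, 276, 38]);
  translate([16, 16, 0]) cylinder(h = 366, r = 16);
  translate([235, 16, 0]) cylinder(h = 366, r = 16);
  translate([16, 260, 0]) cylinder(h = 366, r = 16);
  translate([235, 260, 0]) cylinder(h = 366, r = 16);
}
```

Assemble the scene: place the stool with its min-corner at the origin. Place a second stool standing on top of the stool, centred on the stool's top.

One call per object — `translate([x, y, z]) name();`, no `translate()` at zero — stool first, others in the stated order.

stool();
translate([13, 26, 410]) stool_2();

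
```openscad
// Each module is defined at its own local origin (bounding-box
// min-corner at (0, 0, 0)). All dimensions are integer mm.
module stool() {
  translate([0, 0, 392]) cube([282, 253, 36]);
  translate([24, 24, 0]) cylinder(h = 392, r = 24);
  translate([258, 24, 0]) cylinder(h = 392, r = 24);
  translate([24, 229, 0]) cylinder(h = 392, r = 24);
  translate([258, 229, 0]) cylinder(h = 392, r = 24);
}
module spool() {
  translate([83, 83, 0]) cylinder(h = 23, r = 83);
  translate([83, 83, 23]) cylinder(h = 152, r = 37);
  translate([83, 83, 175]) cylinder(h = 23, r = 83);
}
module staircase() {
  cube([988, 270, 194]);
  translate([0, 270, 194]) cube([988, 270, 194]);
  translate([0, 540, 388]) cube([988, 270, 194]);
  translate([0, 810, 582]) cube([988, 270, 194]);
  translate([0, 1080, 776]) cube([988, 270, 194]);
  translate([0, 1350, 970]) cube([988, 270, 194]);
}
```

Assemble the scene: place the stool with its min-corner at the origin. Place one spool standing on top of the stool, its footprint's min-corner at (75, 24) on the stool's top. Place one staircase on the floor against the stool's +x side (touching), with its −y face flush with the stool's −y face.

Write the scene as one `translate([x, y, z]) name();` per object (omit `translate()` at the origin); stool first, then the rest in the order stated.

stool();
translate([75, 24, 428]) spool();
translate([282, 0, 0]) staircase();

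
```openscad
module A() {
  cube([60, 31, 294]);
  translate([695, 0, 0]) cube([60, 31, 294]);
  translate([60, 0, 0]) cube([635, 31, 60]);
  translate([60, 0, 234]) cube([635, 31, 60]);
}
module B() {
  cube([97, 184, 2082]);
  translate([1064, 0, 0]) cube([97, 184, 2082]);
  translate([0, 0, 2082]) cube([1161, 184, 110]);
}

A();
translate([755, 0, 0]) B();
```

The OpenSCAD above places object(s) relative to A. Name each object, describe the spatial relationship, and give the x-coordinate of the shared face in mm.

The picture frame's +x face and the door frame's −x face are both at x = 755 mm.

A is a picture frame. B is a door frame. The door frame is against the picture frame's +x side, with their −y faces flush. The x-coordinate of the shared face is 755 mm.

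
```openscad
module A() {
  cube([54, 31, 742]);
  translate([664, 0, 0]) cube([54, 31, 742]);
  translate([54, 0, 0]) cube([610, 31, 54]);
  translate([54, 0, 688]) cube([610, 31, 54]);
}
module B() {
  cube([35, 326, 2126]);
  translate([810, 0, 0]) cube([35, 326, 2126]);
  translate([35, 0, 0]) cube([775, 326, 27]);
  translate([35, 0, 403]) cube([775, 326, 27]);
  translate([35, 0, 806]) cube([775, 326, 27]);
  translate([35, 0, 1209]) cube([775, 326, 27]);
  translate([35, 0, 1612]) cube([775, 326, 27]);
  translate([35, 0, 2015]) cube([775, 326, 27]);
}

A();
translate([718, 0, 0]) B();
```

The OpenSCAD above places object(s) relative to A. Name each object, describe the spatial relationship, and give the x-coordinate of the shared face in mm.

The picture frame's +x face and the bookshelf's −x face are both at x = 718 mm.

A is a picture frame. B is a bookshelf. The bookshelf is against the picture frame's +x side, with their −y faces flush. The x-coordinate of the shared face is 718 mm.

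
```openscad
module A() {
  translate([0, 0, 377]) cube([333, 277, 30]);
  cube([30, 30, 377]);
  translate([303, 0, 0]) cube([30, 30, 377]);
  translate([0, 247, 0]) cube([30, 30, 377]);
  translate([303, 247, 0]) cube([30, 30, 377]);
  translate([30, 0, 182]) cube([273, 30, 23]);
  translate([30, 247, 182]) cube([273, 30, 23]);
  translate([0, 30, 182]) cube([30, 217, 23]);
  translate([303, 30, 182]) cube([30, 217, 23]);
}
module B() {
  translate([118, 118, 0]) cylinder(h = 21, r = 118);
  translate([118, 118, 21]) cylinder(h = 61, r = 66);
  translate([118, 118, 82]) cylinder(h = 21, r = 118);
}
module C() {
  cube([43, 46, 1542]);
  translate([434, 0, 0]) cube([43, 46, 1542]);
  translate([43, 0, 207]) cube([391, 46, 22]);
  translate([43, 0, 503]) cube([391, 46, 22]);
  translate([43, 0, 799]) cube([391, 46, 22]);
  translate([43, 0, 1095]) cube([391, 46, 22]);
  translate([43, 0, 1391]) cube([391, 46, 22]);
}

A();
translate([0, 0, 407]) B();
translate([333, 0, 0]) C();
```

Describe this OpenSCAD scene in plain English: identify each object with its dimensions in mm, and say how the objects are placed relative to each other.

A is a four-legged stool. The seat is a 333×277×30 mm slab whose top surface is at z = 407 mm; four square legs, each 30×30 mm in cross-section, run from the floor (z = 0) to the underside of the seat, each flush with a corner of the seat. Four stretchers, 30 mm wide and 23 mm tall, connect adjacent legs with their undersides at z = 182 mm, each running between the inner faces of the legs it joins and aligned with the legs' outer faces on the other axis.

B is a spool: two coaxial disc flanges of radius 118 mm and thickness 21 mm, joined by a core cylinder of radius 66 mm and height 61 mm. The lower flange rests on z = 0 and the three cylinders share a vertical axis.

C is a straight ladder. Two 43×46 mm vertical rails, 1542 mm tall, stand 477 mm apart (outside-to-outside) with their front faces coplanar on the −y side. 5 rungs, each 46 mm deep and 22 mm tall, span between the inner faces of the rails, front faces flush with the rails. The lowest rung's underside is at z = 207 mm and rungs are spaced 296 mm apart (underside to underside).

The spool is on top of the stool. The ladder is against the stool's +x side, with their −y faces flush.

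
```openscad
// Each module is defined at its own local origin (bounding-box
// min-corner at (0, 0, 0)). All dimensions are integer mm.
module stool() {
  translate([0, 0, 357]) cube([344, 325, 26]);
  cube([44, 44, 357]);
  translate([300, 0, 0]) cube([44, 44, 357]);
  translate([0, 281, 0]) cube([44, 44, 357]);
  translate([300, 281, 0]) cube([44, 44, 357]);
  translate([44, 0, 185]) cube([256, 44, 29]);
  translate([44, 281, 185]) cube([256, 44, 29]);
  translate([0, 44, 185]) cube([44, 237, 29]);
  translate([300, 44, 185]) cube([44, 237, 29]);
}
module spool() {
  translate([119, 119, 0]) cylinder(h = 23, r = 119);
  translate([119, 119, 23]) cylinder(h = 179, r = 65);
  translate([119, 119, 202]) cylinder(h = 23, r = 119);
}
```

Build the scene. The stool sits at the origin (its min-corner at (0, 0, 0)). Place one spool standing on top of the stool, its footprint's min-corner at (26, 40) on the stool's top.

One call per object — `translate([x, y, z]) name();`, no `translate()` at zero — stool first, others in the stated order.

stool();
translate([26, 40, 383]) spool();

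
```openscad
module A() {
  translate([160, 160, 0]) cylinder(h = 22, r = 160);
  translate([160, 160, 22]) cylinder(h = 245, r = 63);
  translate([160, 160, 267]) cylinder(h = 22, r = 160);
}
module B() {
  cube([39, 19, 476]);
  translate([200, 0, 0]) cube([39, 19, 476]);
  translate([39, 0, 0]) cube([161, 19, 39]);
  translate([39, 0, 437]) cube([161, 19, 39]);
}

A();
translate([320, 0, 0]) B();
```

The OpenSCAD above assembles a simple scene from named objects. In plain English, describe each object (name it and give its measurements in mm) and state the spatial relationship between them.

A is a spool: two coaxial disc flanges of radius 160 mm and thickness 22 mm, joined by a core cylinder of radius 63 mm and height 245 mm. The lower flange rests on z = 0 and the three cylinders share a vertical axis.

B is a rectangular picture frame lying in the x–z plane (depth along y). The opening is 161 mm wide (x) by 398 mm tall (z), surrounded by a border 39 mm wide on all four sides. The frame is 19 mm deep and is made of two full-height vertical stiles with two horizontal rails fitted between them.

The picture frame is against the spool's +x side, with their −y faces flush.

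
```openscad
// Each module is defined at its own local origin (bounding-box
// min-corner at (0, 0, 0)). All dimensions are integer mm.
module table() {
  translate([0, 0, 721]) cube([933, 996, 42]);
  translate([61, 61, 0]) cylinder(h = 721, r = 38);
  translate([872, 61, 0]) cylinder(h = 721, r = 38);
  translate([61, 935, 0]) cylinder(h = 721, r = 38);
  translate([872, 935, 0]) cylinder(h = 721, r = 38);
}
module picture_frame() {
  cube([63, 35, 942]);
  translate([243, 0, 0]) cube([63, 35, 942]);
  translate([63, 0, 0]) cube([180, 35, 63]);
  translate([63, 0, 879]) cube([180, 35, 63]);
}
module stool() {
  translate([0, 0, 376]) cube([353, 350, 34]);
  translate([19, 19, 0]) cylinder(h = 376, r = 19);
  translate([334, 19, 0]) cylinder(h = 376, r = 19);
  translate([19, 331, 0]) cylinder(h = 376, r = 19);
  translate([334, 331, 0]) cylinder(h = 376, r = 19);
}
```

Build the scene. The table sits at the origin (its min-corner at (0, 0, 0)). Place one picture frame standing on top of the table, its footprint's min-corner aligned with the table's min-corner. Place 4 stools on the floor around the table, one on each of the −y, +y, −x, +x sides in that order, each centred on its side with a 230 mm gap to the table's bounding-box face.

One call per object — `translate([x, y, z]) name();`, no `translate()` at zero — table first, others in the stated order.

table();
translate([0, 0, 763]) picture_frame();
translate([290, -580, 0]) stool();
translate([290, 1226, 0]) stool();
translate([-583, 323, 0]) stool();
translate([1163, 323, 0]) stool();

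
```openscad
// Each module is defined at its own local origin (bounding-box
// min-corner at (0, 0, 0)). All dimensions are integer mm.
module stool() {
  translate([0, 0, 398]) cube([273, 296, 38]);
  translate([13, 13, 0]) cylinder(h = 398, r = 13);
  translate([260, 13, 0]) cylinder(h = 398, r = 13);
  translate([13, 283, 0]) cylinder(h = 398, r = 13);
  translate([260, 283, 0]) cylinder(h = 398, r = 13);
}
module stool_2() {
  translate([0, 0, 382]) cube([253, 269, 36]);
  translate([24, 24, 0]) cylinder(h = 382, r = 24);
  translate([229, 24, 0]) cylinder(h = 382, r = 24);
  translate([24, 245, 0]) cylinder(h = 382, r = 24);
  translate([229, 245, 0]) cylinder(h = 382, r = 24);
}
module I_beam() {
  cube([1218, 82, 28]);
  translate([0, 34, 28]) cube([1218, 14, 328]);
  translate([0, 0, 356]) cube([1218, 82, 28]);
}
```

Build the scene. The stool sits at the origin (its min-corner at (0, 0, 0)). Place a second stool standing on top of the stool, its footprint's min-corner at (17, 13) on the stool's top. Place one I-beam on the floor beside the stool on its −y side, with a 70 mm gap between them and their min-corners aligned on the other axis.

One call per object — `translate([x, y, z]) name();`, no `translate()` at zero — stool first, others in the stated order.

stool();
translate([17, 13, 436]) stool_2();
translate([0, -152, 0]) I_beam();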